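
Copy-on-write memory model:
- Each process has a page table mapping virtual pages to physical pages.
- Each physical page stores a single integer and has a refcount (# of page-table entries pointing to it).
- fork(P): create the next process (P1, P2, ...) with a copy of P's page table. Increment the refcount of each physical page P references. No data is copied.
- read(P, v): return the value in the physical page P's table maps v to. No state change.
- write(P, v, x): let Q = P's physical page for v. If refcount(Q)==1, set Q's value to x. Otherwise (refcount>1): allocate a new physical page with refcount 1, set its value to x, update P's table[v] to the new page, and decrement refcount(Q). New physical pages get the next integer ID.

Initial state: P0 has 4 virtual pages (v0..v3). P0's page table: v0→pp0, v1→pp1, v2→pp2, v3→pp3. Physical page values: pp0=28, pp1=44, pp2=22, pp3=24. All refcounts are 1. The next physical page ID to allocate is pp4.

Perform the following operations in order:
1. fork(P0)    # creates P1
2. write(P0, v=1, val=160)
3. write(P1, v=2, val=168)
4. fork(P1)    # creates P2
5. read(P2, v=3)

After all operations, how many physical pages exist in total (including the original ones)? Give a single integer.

Answer: 6

Derivation:
Op 1: fork(P0) -> P1. 4 ppages; refcounts: pp0:2 pp1:2 pp2:2 pp3:2
Op 2: write(P0, v1, 160). refcount(pp1)=2>1 -> COPY to pp4. 5 ppages; refcounts: pp0:2 pp1:1 pp2:2 pp3:2 pp4:1
Op 3: write(P1, v2, 168). refcount(pp2)=2>1 -> COPY to pp5. 6 ppages; refcounts: pp0:2 pp1:1 pp2:1 pp3:2 pp4:1 pp5:1
Op 4: fork(P1) -> P2. 6 ppages; refcounts: pp0:3 pp1:2 pp2:1 pp3:3 pp4:1 pp5:2
Op 5: read(P2, v3) -> 24. No state change.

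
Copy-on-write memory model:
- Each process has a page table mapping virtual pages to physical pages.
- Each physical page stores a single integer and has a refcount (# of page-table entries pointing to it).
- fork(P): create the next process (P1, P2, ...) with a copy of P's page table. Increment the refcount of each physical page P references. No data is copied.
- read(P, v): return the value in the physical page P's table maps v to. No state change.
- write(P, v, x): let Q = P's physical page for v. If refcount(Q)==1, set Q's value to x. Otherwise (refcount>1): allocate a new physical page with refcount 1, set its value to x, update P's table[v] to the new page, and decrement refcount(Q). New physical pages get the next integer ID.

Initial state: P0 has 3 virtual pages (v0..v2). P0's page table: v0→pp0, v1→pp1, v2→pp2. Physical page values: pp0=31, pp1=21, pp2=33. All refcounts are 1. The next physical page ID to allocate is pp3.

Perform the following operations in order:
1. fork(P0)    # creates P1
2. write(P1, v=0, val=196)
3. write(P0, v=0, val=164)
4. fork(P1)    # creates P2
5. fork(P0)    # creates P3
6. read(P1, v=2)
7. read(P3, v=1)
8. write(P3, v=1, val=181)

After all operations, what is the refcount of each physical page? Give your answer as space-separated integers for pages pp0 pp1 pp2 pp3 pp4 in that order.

Op 1: fork(P0) -> P1. 3 ppages; refcounts: pp0:2 pp1:2 pp2:2
Op 2: write(P1, v0, 196). refcount(pp0)=2>1 -> COPY to pp3. 4 ppages; refcounts: pp0:1 pp1:2 pp2:2 pp3:1
Op 3: write(P0, v0, 164). refcount(pp0)=1 -> write in place. 4 ppages; refcounts: pp0:1 pp1:2 pp2:2 pp3:1
Op 4: fork(P1) -> P2. 4 ppages; refcounts: pp0:1 pp1:3 pp2:3 pp3:2
Op 5: fork(P0) -> P3. 4 ppages; refcounts: pp0:2 pp1:4 pp2:4 pp3:2
Op 6: read(P1, v2) -> 33. No state change.
Op 7: read(P3, v1) -> 21. No state change.
Op 8: write(P3, v1, 181). refcount(pp1)=4>1 -> COPY to pp4. 5 ppages; refcounts: pp0:2 pp1:3 pp2:4 pp3:2 pp4:1

Answer: 2 3 4 2 1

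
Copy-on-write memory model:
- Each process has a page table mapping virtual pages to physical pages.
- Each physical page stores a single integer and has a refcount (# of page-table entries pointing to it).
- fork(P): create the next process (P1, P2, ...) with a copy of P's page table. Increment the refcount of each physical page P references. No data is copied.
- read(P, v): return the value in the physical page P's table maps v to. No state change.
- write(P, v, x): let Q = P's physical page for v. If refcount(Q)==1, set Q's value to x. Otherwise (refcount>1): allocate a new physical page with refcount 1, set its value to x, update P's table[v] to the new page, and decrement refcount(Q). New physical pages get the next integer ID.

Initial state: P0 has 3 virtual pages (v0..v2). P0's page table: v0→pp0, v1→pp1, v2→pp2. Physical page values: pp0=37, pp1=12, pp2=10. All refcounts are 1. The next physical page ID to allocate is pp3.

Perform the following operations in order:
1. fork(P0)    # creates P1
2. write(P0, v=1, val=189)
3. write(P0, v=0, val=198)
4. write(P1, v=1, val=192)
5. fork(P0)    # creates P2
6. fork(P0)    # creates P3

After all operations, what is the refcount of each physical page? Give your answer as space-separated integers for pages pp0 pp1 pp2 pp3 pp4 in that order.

Answer: 1 1 4 3 3

Derivation:
Op 1: fork(P0) -> P1. 3 ppages; refcounts: pp0:2 pp1:2 pp2:2
Op 2: write(P0, v1, 189). refcount(pp1)=2>1 -> COPY to pp3. 4 ppages; refcounts: pp0:2 pp1:1 pp2:2 pp3:1
Op 3: write(P0, v0, 198). refcount(pp0)=2>1 -> COPY to pp4. 5 ppages; refcounts: pp0:1 pp1:1 pp2:2 pp3:1 pp4:1
Op 4: write(P1, v1, 192). refcount(pp1)=1 -> write in place. 5 ppages; refcounts: pp0:1 pp1:1 pp2:2 pp3:1 pp4:1
Op 5: fork(P0) -> P2. 5 ppages; refcounts: pp0:1 pp1:1 pp2:3 pp3:2 pp4:2
Op 6: fork(P0) -> P3. 5 ppages; refcounts: pp0:1 pp1:1 pp2:4 pp3:3 pp4:3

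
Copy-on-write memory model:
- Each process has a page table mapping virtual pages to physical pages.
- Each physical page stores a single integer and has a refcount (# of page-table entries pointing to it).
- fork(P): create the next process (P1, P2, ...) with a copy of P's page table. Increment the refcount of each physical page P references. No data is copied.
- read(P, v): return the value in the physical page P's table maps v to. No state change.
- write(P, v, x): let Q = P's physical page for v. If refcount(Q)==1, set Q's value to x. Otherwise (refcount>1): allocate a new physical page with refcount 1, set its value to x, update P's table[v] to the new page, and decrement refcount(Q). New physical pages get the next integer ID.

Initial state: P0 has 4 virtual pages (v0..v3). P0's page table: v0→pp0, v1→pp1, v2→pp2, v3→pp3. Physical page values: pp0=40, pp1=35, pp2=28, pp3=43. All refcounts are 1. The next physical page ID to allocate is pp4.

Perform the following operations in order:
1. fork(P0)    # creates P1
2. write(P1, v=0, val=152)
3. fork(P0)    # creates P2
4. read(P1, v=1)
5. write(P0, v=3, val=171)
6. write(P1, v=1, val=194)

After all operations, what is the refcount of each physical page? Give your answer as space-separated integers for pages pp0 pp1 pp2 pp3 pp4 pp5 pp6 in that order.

Op 1: fork(P0) -> P1. 4 ppages; refcounts: pp0:2 pp1:2 pp2:2 pp3:2
Op 2: write(P1, v0, 152). refcount(pp0)=2>1 -> COPY to pp4. 5 ppages; refcounts: pp0:1 pp1:2 pp2:2 pp3:2 pp4:1
Op 3: fork(P0) -> P2. 5 ppages; refcounts: pp0:2 pp1:3 pp2:3 pp3:3 pp4:1
Op 4: read(P1, v1) -> 35. No state change.
Op 5: write(P0, v3, 171). refcount(pp3)=3>1 -> COPY to pp5. 6 ppages; refcounts: pp0:2 pp1:3 pp2:3 pp3:2 pp4:1 pp5:1
Op 6: write(P1, v1, 194). refcount(pp1)=3>1 -> COPY to pp6. 7 ppages; refcounts: pp0:2 pp1:2 pp2:3 pp3:2 pp4:1 pp5:1 pp6:1

Answer: 2 2 3 2 1 1 1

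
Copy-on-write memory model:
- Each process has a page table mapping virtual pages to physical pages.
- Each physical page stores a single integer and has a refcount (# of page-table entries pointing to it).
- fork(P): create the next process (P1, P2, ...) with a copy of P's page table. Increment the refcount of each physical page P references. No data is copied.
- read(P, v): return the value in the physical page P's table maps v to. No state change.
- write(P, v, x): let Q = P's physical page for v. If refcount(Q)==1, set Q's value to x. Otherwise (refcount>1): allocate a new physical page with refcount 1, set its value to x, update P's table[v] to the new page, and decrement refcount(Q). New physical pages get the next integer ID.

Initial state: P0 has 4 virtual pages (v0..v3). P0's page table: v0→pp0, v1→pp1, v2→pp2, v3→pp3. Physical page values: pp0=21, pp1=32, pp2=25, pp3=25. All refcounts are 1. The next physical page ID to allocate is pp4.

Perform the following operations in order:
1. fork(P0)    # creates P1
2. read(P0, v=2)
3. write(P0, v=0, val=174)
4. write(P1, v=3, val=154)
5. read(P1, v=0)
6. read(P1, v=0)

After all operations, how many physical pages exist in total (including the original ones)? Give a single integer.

Op 1: fork(P0) -> P1. 4 ppages; refcounts: pp0:2 pp1:2 pp2:2 pp3:2
Op 2: read(P0, v2) -> 25. No state change.
Op 3: write(P0, v0, 174). refcount(pp0)=2>1 -> COPY to pp4. 5 ppages; refcounts: pp0:1 pp1:2 pp2:2 pp3:2 pp4:1
Op 4: write(P1, v3, 154). refcount(pp3)=2>1 -> COPY to pp5. 6 ppages; refcounts: pp0:1 pp1:2 pp2:2 pp3:1 pp4:1 pp5:1
Op 5: read(P1, v0) -> 21. No state change.
Op 6: read(P1, v0) -> 21. No state change.

Answer: 6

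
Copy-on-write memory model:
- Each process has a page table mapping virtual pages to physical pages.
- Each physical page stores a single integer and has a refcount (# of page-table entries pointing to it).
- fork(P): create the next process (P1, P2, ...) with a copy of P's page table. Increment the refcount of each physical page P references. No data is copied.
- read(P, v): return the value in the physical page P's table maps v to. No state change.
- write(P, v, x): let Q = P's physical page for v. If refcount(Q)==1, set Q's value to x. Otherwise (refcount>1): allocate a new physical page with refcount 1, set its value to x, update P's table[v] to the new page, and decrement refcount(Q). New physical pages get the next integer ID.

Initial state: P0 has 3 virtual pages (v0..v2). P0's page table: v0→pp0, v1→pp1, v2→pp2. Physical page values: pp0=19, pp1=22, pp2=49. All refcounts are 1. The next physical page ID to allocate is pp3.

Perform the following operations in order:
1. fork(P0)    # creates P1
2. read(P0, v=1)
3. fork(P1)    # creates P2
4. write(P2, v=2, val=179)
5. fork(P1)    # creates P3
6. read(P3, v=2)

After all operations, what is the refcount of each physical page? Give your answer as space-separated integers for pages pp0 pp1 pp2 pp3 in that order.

Op 1: fork(P0) -> P1. 3 ppages; refcounts: pp0:2 pp1:2 pp2:2
Op 2: read(P0, v1) -> 22. No state change.
Op 3: fork(P1) -> P2. 3 ppages; refcounts: pp0:3 pp1:3 pp2:3
Op 4: write(P2, v2, 179). refcount(pp2)=3>1 -> COPY to pp3. 4 ppages; refcounts: pp0:3 pp1:3 pp2:2 pp3:1
Op 5: fork(P1) -> P3. 4 ppages; refcounts: pp0:4 pp1:4 pp2:3 pp3:1
Op 6: read(P3, v2) -> 49. No state change.

Answer: 4 4 3 1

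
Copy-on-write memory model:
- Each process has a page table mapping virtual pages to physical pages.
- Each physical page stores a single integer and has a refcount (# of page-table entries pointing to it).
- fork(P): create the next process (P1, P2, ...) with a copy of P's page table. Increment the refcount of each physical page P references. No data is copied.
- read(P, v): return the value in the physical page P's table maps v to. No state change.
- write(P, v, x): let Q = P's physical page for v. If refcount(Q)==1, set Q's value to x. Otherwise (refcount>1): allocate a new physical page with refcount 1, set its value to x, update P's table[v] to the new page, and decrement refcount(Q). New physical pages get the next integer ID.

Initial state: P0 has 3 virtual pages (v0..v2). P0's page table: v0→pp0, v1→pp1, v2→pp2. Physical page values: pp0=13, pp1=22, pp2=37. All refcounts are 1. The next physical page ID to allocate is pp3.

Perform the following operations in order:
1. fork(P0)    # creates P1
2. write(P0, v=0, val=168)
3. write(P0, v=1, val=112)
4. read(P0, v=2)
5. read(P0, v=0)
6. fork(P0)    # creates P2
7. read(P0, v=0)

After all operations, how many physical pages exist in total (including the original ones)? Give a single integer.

Op 1: fork(P0) -> P1. 3 ppages; refcounts: pp0:2 pp1:2 pp2:2
Op 2: write(P0, v0, 168). refcount(pp0)=2>1 -> COPY to pp3. 4 ppages; refcounts: pp0:1 pp1:2 pp2:2 pp3:1
Op 3: write(P0, v1, 112). refcount(pp1)=2>1 -> COPY to pp4. 5 ppages; refcounts: pp0:1 pp1:1 pp2:2 pp3:1 pp4:1
Op 4: read(P0, v2) -> 37. No state change.
Op 5: read(P0, v0) -> 168. No state change.
Op 6: fork(P0) -> P2. 5 ppages; refcounts: pp0:1 pp1:1 pp2:3 pp3:2 pp4:2
Op 7: read(P0, v0) -> 168. No state change.

Answer: 5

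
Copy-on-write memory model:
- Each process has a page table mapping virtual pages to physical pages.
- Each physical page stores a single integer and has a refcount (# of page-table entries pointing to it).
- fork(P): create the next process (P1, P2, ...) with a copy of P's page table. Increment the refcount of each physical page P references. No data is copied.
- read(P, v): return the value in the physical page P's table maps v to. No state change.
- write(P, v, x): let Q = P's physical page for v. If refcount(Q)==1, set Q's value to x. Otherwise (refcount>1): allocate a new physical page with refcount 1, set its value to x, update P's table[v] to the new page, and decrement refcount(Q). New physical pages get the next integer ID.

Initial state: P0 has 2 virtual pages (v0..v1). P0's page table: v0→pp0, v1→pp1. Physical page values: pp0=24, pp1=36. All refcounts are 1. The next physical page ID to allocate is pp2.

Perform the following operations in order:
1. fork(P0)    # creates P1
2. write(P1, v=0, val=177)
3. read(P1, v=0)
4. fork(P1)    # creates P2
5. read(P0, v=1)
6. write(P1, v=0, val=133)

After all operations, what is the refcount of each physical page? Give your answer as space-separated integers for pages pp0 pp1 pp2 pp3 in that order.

Answer: 1 3 1 1

Derivation:
Op 1: fork(P0) -> P1. 2 ppages; refcounts: pp0:2 pp1:2
Op 2: write(P1, v0, 177). refcount(pp0)=2>1 -> COPY to pp2. 3 ppages; refcounts: pp0:1 pp1:2 pp2:1
Op 3: read(P1, v0) -> 177. No state change.
Op 4: fork(P1) -> P2. 3 ppages; refcounts: pp0:1 pp1:3 pp2:2
Op 5: read(P0, v1) -> 36. No state change.
Op 6: write(P1, v0, 133). refcount(pp2)=2>1 -> COPY to pp3. 4 ppages; refcounts: pp0:1 pp1:3 pp2:1 pp3:1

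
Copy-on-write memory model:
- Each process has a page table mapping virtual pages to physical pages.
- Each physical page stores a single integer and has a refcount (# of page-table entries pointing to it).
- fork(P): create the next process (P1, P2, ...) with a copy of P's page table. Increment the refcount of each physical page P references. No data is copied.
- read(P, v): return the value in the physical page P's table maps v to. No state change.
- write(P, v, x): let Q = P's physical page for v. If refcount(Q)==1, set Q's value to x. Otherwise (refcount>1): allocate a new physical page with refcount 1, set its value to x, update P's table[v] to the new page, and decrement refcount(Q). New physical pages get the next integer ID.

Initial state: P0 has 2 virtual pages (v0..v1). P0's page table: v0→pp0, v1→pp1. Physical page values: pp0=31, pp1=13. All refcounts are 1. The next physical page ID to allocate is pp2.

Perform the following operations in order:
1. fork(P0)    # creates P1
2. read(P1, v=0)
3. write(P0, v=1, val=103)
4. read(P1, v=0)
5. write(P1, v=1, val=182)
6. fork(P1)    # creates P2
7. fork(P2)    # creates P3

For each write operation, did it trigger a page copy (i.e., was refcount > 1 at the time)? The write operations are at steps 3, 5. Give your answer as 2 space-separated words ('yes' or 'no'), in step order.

Op 1: fork(P0) -> P1. 2 ppages; refcounts: pp0:2 pp1:2
Op 2: read(P1, v0) -> 31. No state change.
Op 3: write(P0, v1, 103). refcount(pp1)=2>1 -> COPY to pp2. 3 ppages; refcounts: pp0:2 pp1:1 pp2:1
Op 4: read(P1, v0) -> 31. No state change.
Op 5: write(P1, v1, 182). refcount(pp1)=1 -> write in place. 3 ppages; refcounts: pp0:2 pp1:1 pp2:1
Op 6: fork(P1) -> P2. 3 ppages; refcounts: pp0:3 pp1:2 pp2:1
Op 7: fork(P2) -> P3. 3 ppages; refcounts: pp0:4 pp1:3 pp2:1

yes no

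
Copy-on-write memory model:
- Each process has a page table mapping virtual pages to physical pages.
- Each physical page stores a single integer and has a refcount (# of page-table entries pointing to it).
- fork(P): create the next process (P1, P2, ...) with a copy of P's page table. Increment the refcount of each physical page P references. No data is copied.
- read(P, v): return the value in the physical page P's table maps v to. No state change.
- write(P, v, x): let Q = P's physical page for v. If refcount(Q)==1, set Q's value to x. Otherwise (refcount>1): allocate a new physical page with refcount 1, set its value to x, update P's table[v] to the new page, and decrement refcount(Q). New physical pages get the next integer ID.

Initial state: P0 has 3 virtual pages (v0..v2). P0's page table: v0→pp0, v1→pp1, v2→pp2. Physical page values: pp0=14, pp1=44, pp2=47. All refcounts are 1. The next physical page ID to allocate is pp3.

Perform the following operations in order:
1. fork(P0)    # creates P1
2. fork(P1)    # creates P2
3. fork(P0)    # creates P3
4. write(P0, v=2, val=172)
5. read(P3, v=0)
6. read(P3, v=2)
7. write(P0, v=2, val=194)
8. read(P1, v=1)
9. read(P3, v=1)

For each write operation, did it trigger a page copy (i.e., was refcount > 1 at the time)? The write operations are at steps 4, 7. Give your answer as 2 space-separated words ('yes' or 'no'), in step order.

Op 1: fork(P0) -> P1. 3 ppages; refcounts: pp0:2 pp1:2 pp2:2
Op 2: fork(P1) -> P2. 3 ppages; refcounts: pp0:3 pp1:3 pp2:3
Op 3: fork(P0) -> P3. 3 ppages; refcounts: pp0:4 pp1:4 pp2:4
Op 4: write(P0, v2, 172). refcount(pp2)=4>1 -> COPY to pp3. 4 ppages; refcounts: pp0:4 pp1:4 pp2:3 pp3:1
Op 5: read(P3, v0) -> 14. No state change.
Op 6: read(P3, v2) -> 47. No state change.
Op 7: write(P0, v2, 194). refcount(pp3)=1 -> write in place. 4 ppages; refcounts: pp0:4 pp1:4 pp2:3 pp3:1
Op 8: read(P1, v1) -> 44. No state change.
Op 9: read(P3, v1) -> 44. No state change.

yes no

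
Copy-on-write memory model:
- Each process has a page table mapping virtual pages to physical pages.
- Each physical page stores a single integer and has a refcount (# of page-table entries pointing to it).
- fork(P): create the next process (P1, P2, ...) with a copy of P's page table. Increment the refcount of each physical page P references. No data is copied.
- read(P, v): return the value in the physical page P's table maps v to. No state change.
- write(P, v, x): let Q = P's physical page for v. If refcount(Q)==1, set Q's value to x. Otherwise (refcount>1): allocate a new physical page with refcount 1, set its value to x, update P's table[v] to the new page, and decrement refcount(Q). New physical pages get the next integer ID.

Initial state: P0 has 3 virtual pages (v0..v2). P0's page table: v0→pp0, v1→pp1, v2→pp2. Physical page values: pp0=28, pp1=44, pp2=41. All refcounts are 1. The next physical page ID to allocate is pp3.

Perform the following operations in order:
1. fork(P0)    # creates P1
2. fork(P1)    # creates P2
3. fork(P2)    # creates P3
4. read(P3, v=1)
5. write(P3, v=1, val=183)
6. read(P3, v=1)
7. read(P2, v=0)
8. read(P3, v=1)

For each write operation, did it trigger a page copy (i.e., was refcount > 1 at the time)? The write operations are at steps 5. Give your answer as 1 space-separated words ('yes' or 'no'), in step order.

Op 1: fork(P0) -> P1. 3 ppages; refcounts: pp0:2 pp1:2 pp2:2
Op 2: fork(P1) -> P2. 3 ppages; refcounts: pp0:3 pp1:3 pp2:3
Op 3: fork(P2) -> P3. 3 ppages; refcounts: pp0:4 pp1:4 pp2:4
Op 4: read(P3, v1) -> 44. No state change.
Op 5: write(P3, v1, 183). refcount(pp1)=4>1 -> COPY to pp3. 4 ppages; refcounts: pp0:4 pp1:3 pp2:4 pp3:1
Op 6: read(P3, v1) -> 183. No state change.
Op 7: read(P2, v0) -> 28. No state change.
Op 8: read(P3, v1) -> 183. No state change.

yes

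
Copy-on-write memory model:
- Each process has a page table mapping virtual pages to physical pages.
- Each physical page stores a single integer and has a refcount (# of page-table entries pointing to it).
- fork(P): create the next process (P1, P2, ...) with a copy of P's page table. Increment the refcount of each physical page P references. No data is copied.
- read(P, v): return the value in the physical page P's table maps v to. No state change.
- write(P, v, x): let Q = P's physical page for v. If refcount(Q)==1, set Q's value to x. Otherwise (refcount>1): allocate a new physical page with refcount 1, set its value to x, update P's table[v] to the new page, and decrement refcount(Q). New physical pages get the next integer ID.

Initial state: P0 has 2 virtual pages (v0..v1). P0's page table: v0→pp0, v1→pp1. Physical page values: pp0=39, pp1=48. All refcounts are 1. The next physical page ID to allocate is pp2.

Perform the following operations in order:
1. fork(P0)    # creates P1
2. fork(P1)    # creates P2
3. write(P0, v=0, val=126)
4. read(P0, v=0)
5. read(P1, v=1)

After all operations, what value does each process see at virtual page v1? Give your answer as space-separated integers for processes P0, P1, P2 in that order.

Op 1: fork(P0) -> P1. 2 ppages; refcounts: pp0:2 pp1:2
Op 2: fork(P1) -> P2. 2 ppages; refcounts: pp0:3 pp1:3
Op 3: write(P0, v0, 126). refcount(pp0)=3>1 -> COPY to pp2. 3 ppages; refcounts: pp0:2 pp1:3 pp2:1
Op 4: read(P0, v0) -> 126. No state change.
Op 5: read(P1, v1) -> 48. No state change.
P0: v1 -> pp1 = 48
P1: v1 -> pp1 = 48
P2: v1 -> pp1 = 48

Answer: 48 48 48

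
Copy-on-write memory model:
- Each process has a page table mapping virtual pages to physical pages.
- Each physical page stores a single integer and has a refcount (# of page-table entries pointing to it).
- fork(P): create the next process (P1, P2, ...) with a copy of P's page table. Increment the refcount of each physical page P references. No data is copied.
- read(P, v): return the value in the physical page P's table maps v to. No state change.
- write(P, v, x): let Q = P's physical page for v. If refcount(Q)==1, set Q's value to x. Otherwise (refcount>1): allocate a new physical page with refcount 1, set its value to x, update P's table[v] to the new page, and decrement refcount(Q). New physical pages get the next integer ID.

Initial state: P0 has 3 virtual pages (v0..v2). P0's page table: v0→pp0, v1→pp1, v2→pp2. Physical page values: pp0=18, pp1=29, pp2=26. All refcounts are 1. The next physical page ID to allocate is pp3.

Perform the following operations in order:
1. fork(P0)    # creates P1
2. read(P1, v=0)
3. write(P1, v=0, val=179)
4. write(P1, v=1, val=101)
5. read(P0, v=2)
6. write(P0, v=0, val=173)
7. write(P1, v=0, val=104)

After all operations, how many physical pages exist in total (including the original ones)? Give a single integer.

Op 1: fork(P0) -> P1. 3 ppages; refcounts: pp0:2 pp1:2 pp2:2
Op 2: read(P1, v0) -> 18. No state change.
Op 3: write(P1, v0, 179). refcount(pp0)=2>1 -> COPY to pp3. 4 ppages; refcounts: pp0:1 pp1:2 pp2:2 pp3:1
Op 4: write(P1, v1, 101). refcount(pp1)=2>1 -> COPY to pp4. 5 ppages; refcounts: pp0:1 pp1:1 pp2:2 pp3:1 pp4:1
Op 5: read(P0, v2) -> 26. No state change.
Op 6: write(P0, v0, 173). refcount(pp0)=1 -> write in place. 5 ppages; refcounts: pp0:1 pp1:1 pp2:2 pp3:1 pp4:1
Op 7: write(P1, v0, 104). refcount(pp3)=1 -> write in place. 5 ppages; refcounts: pp0:1 pp1:1 pp2:2 pp3:1 pp4:1

Answer: 5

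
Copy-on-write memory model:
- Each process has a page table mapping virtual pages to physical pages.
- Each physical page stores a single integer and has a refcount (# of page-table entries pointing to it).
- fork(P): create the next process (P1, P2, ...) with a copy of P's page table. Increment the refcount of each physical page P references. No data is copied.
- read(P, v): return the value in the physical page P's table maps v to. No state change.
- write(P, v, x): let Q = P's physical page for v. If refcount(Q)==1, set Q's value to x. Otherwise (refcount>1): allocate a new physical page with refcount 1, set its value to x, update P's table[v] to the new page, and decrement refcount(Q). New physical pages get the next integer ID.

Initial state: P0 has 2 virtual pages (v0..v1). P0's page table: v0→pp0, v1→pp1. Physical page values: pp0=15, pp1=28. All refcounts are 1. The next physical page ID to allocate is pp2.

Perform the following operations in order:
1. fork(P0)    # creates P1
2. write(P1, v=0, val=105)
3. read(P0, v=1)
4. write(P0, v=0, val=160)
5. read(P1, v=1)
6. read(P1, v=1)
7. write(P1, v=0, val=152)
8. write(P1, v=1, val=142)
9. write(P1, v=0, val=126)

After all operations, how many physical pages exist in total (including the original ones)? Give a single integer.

Op 1: fork(P0) -> P1. 2 ppages; refcounts: pp0:2 pp1:2
Op 2: write(P1, v0, 105). refcount(pp0)=2>1 -> COPY to pp2. 3 ppages; refcounts: pp0:1 pp1:2 pp2:1
Op 3: read(P0, v1) -> 28. No state change.
Op 4: write(P0, v0, 160). refcount(pp0)=1 -> write in place. 3 ppages; refcounts: pp0:1 pp1:2 pp2:1
Op 5: read(P1, v1) -> 28. No state change.
Op 6: read(P1, v1) -> 28. No state change.
Op 7: write(P1, v0, 152). refcount(pp2)=1 -> write in place. 3 ppages; refcounts: pp0:1 pp1:2 pp2:1
Op 8: write(P1, v1, 142). refcount(pp1)=2>1 -> COPY to pp3. 4 ppages; refcounts: pp0:1 pp1:1 pp2:1 pp3:1
Op 9: write(P1, v0, 126). refcount(pp2)=1 -> write in place. 4 ppages; refcounts: pp0:1 pp1:1 pp2:1 pp3:1

Answer: 4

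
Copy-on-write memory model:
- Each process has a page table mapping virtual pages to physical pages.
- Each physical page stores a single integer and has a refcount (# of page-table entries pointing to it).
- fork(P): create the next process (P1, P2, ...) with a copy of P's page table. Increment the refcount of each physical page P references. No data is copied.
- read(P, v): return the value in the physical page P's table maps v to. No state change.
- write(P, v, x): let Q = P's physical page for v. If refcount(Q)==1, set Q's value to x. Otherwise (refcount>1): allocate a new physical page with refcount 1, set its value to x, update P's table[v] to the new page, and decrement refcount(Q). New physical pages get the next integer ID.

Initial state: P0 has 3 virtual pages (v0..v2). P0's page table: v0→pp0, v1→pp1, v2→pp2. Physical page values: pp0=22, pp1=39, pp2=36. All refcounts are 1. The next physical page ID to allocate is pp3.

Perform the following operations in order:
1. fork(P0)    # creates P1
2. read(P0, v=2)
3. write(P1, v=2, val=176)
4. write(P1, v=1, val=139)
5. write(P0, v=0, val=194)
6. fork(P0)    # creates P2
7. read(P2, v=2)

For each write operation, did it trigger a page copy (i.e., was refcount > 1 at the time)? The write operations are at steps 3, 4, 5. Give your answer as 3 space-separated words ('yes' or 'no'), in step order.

Op 1: fork(P0) -> P1. 3 ppages; refcounts: pp0:2 pp1:2 pp2:2
Op 2: read(P0, v2) -> 36. No state change.
Op 3: write(P1, v2, 176). refcount(pp2)=2>1 -> COPY to pp3. 4 ppages; refcounts: pp0:2 pp1:2 pp2:1 pp3:1
Op 4: write(P1, v1, 139). refcount(pp1)=2>1 -> COPY to pp4. 5 ppages; refcounts: pp0:2 pp1:1 pp2:1 pp3:1 pp4:1
Op 5: write(P0, v0, 194). refcount(pp0)=2>1 -> COPY to pp5. 6 ppages; refcounts: pp0:1 pp1:1 pp2:1 pp3:1 pp4:1 pp5:1
Op 6: fork(P0) -> P2. 6 ppages; refcounts: pp0:1 pp1:2 pp2:2 pp3:1 pp4:1 pp5:2
Op 7: read(P2, v2) -> 36. No state change.

yes yes yes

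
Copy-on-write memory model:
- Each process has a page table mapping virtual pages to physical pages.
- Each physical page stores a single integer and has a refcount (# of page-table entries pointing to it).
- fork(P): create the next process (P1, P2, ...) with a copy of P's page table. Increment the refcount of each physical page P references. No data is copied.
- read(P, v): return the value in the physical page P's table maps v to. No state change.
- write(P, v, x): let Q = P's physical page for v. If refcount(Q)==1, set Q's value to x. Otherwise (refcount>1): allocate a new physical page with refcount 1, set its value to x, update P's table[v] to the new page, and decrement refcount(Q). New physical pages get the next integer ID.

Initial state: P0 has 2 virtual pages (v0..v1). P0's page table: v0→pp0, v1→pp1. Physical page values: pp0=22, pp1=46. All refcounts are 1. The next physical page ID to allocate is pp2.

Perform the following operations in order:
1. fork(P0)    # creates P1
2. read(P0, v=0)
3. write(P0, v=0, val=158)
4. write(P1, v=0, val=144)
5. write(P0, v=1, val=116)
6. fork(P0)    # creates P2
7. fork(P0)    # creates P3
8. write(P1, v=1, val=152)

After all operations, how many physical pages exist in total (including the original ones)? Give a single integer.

Answer: 4

Derivation:
Op 1: fork(P0) -> P1. 2 ppages; refcounts: pp0:2 pp1:2
Op 2: read(P0, v0) -> 22. No state change.
Op 3: write(P0, v0, 158). refcount(pp0)=2>1 -> COPY to pp2. 3 ppages; refcounts: pp0:1 pp1:2 pp2:1
Op 4: write(P1, v0, 144). refcount(pp0)=1 -> write in place. 3 ppages; refcounts: pp0:1 pp1:2 pp2:1
Op 5: write(P0, v1, 116). refcount(pp1)=2>1 -> COPY to pp3. 4 ppages; refcounts: pp0:1 pp1:1 pp2:1 pp3:1
Op 6: fork(P0) -> P2. 4 ppages; refcounts: pp0:1 pp1:1 pp2:2 pp3:2
Op 7: fork(P0) -> P3. 4 ppages; refcounts: pp0:1 pp1:1 pp2:3 pp3:3
Op 8: write(P1, v1, 152). refcount(pp1)=1 -> write in place. 4 ppages; refcounts: pp0:1 pp1:1 pp2:3 pp3:3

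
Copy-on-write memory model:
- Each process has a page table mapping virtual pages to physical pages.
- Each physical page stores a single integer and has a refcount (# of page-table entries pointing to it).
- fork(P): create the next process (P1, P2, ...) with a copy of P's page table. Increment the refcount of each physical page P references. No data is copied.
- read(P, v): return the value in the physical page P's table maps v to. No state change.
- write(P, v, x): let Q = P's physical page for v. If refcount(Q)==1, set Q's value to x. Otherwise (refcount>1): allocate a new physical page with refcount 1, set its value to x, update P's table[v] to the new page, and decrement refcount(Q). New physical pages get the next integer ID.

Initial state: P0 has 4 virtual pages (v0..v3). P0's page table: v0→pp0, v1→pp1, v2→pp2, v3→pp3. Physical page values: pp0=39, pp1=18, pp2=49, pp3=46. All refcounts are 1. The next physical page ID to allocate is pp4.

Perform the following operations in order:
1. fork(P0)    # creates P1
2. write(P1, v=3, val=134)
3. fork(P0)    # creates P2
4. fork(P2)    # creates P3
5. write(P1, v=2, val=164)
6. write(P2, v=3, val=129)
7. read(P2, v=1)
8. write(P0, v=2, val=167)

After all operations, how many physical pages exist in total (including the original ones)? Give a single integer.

Op 1: fork(P0) -> P1. 4 ppages; refcounts: pp0:2 pp1:2 pp2:2 pp3:2
Op 2: write(P1, v3, 134). refcount(pp3)=2>1 -> COPY to pp4. 5 ppages; refcounts: pp0:2 pp1:2 pp2:2 pp3:1 pp4:1
Op 3: fork(P0) -> P2. 5 ppages; refcounts: pp0:3 pp1:3 pp2:3 pp3:2 pp4:1
Op 4: fork(P2) -> P3. 5 ppages; refcounts: pp0:4 pp1:4 pp2:4 pp3:3 pp4:1
Op 5: write(P1, v2, 164). refcount(pp2)=4>1 -> COPY to pp5. 6 ppages; refcounts: pp0:4 pp1:4 pp2:3 pp3:3 pp4:1 pp5:1
Op 6: write(P2, v3, 129). refcount(pp3)=3>1 -> COPY to pp6. 7 ppages; refcounts: pp0:4 pp1:4 pp2:3 pp3:2 pp4:1 pp5:1 pp6:1
Op 7: read(P2, v1) -> 18. No state change.
Op 8: write(P0, v2, 167). refcount(pp2)=3>1 -> COPY to pp7. 8 ppages; refcounts: pp0:4 pp1:4 pp2:2 pp3:2 pp4:1 pp5:1 pp6:1 pp7:1

Answer: 8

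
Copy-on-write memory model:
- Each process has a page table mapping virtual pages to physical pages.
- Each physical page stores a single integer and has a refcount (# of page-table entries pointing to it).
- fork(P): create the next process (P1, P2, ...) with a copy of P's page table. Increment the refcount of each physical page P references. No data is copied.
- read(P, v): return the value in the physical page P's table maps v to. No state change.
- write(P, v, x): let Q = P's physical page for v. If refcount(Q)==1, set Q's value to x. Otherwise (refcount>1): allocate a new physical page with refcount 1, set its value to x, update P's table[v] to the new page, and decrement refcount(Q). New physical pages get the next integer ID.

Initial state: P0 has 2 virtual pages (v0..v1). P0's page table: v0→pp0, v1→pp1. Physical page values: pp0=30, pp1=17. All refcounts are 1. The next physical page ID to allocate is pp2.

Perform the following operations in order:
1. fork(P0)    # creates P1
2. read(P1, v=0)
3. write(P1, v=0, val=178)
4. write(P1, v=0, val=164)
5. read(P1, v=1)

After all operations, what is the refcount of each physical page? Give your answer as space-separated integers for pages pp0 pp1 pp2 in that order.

Answer: 1 2 1

Derivation:
Op 1: fork(P0) -> P1. 2 ppages; refcounts: pp0:2 pp1:2
Op 2: read(P1, v0) -> 30. No state change.
Op 3: write(P1, v0, 178). refcount(pp0)=2>1 -> COPY to pp2. 3 ppages; refcounts: pp0:1 pp1:2 pp2:1
Op 4: write(P1, v0, 164). refcount(pp2)=1 -> write in place. 3 ppages; refcounts: pp0:1 pp1:2 pp2:1
Op 5: read(P1, v1) -> 17. No state change.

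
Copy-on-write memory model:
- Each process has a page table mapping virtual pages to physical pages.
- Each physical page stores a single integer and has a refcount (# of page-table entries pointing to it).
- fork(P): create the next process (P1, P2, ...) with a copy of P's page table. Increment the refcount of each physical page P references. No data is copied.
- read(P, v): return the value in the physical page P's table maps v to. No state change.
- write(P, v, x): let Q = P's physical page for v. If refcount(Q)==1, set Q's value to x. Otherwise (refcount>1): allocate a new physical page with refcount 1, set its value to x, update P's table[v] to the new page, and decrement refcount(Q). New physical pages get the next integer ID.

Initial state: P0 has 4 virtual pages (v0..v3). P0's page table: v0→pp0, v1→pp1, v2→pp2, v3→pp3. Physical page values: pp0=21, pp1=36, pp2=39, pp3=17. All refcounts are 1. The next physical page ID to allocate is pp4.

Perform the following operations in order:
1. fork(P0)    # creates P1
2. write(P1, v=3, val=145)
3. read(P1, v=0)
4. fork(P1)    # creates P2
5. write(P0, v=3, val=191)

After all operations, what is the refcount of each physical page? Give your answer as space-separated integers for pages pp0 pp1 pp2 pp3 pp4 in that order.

Op 1: fork(P0) -> P1. 4 ppages; refcounts: pp0:2 pp1:2 pp2:2 pp3:2
Op 2: write(P1, v3, 145). refcount(pp3)=2>1 -> COPY to pp4. 5 ppages; refcounts: pp0:2 pp1:2 pp2:2 pp3:1 pp4:1
Op 3: read(P1, v0) -> 21. No state change.
Op 4: fork(P1) -> P2. 5 ppages; refcounts: pp0:3 pp1:3 pp2:3 pp3:1 pp4:2
Op 5: write(P0, v3, 191). refcount(pp3)=1 -> write in place. 5 ppages; refcounts: pp0:3 pp1:3 pp2:3 pp3:1 pp4:2

Answer: 3 3 3 1 2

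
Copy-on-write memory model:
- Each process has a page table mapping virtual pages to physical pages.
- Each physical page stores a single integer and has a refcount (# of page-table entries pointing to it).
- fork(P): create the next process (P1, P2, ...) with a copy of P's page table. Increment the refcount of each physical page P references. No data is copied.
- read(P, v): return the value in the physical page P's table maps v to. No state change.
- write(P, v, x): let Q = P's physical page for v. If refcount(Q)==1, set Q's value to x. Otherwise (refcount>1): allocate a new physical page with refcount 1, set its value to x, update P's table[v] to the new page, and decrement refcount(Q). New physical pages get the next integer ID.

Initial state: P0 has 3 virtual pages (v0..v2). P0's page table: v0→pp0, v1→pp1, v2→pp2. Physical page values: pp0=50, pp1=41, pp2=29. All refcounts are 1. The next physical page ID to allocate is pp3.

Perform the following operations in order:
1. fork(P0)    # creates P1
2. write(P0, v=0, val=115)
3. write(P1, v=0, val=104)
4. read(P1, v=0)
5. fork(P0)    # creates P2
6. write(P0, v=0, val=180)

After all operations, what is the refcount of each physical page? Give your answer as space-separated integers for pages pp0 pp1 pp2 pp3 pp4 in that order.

Op 1: fork(P0) -> P1. 3 ppages; refcounts: pp0:2 pp1:2 pp2:2
Op 2: write(P0, v0, 115). refcount(pp0)=2>1 -> COPY to pp3. 4 ppages; refcounts: pp0:1 pp1:2 pp2:2 pp3:1
Op 3: write(P1, v0, 104). refcount(pp0)=1 -> write in place. 4 ppages; refcounts: pp0:1 pp1:2 pp2:2 pp3:1
Op 4: read(P1, v0) -> 104. No state change.
Op 5: fork(P0) -> P2. 4 ppages; refcounts: pp0:1 pp1:3 pp2:3 pp3:2
Op 6: write(P0, v0, 180). refcount(pp3)=2>1 -> COPY to pp4. 5 ppages; refcounts: pp0:1 pp1:3 pp2:3 pp3:1 pp4:1

Answer: 1 3 3 1 1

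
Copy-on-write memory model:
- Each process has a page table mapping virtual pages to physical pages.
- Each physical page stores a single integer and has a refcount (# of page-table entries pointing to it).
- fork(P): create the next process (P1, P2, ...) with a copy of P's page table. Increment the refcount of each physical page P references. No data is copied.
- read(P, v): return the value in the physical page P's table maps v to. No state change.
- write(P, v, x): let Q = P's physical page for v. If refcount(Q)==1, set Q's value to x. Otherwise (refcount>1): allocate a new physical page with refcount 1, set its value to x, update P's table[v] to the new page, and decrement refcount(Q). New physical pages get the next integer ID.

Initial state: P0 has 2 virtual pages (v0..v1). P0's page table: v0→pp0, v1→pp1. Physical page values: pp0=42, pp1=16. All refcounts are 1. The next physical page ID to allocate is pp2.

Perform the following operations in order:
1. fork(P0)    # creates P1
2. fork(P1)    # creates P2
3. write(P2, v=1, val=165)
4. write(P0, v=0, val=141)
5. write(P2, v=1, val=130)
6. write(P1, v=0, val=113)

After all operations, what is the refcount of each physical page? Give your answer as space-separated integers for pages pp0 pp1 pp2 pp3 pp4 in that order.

Answer: 1 2 1 1 1

Derivation:
Op 1: fork(P0) -> P1. 2 ppages; refcounts: pp0:2 pp1:2
Op 2: fork(P1) -> P2. 2 ppages; refcounts: pp0:3 pp1:3
Op 3: write(P2, v1, 165). refcount(pp1)=3>1 -> COPY to pp2. 3 ppages; refcounts: pp0:3 pp1:2 pp2:1
Op 4: write(P0, v0, 141). refcount(pp0)=3>1 -> COPY to pp3. 4 ppages; refcounts: pp0:2 pp1:2 pp2:1 pp3:1
Op 5: write(P2, v1, 130). refcount(pp2)=1 -> write in place. 4 ppages; refcounts: pp0:2 pp1:2 pp2:1 pp3:1
Op 6: write(P1, v0, 113). refcount(pp0)=2>1 -> COPY to pp4. 5 ppages; refcounts: pp0:1 pp1:2 pp2:1 pp3:1 pp4:1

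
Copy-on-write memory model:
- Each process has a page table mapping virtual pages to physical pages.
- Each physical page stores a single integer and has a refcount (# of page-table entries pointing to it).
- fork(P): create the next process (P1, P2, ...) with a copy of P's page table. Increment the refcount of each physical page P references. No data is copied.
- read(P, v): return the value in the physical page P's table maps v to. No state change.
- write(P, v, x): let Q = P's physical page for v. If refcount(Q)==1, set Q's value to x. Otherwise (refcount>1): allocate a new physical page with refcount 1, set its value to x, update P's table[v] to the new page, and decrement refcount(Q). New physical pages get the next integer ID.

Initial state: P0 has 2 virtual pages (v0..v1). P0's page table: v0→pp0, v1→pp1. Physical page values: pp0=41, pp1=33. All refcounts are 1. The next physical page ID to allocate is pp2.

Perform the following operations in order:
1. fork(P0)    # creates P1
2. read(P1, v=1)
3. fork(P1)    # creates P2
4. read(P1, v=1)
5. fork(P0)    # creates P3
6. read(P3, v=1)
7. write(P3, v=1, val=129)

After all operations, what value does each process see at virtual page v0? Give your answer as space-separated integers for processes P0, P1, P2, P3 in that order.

Answer: 41 41 41 41

Derivation:
Op 1: fork(P0) -> P1. 2 ppages; refcounts: pp0:2 pp1:2
Op 2: read(P1, v1) -> 33. No state change.
Op 3: fork(P1) -> P2. 2 ppages; refcounts: pp0:3 pp1:3
Op 4: read(P1, v1) -> 33. No state change.
Op 5: fork(P0) -> P3. 2 ppages; refcounts: pp0:4 pp1:4
Op 6: read(P3, v1) -> 33. No state change.
Op 7: write(P3, v1, 129). refcount(pp1)=4>1 -> COPY to pp2. 3 ppages; refcounts: pp0:4 pp1:3 pp2:1
P0: v0 -> pp0 = 41
P1: v0 -> pp0 = 41
P2: v0 -> pp0 = 41
P3: v0 -> pp0 = 41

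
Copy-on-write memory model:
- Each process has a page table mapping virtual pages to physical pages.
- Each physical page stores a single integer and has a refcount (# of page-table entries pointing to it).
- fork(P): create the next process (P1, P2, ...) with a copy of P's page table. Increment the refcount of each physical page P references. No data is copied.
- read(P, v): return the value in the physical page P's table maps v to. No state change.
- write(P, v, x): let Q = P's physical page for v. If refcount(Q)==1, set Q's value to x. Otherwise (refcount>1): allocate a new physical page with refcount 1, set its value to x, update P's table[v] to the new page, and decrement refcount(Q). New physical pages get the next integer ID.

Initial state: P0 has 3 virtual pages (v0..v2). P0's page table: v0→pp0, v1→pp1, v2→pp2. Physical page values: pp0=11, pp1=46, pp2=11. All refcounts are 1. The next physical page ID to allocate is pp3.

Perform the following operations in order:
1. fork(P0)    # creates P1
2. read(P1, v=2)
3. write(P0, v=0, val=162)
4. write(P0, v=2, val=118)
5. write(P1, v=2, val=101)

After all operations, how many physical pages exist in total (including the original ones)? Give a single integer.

Answer: 5

Derivation:
Op 1: fork(P0) -> P1. 3 ppages; refcounts: pp0:2 pp1:2 pp2:2
Op 2: read(P1, v2) -> 11. No state change.
Op 3: write(P0, v0, 162). refcount(pp0)=2>1 -> COPY to pp3. 4 ppages; refcounts: pp0:1 pp1:2 pp2:2 pp3:1
Op 4: write(P0, v2, 118). refcount(pp2)=2>1 -> COPY to pp4. 5 ppages; refcounts: pp0:1 pp1:2 pp2:1 pp3:1 pp4:1
Op 5: write(P1, v2, 101). refcount(pp2)=1 -> write in place. 5 ppages; refcounts: pp0:1 pp1:2 pp2:1 pp3:1 pp4:1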